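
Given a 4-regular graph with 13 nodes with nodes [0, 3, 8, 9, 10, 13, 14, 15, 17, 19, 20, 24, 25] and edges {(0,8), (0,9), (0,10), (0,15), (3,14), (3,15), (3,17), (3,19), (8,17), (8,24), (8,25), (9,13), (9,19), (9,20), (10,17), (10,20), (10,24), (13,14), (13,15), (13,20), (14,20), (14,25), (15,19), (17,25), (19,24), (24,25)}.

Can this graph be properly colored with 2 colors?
No, G is not 2-colorable

The clique on vertices [3, 15, 19] has size 3 > 2, so it alone needs 3 colors.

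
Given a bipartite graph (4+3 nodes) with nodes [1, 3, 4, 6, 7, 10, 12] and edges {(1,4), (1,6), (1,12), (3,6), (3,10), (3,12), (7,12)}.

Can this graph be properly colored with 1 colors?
Edge (1,4) forces its endpoints to differ, so 1 color is not enough.

No, G is not 1-colorable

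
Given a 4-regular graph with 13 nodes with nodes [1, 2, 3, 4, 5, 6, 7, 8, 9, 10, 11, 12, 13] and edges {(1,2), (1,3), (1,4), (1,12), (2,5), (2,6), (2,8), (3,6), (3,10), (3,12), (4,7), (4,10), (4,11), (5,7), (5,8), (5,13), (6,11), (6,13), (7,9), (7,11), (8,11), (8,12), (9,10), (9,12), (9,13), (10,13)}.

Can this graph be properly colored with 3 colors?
A valid 3-coloring: color 1: [1, 6, 7, 8, 10]; color 2: [2, 11, 12, 13]; color 3: [3, 4, 5, 9].
(χ(G) = 3 ≤ 3.)

Yes, G is 3-colorable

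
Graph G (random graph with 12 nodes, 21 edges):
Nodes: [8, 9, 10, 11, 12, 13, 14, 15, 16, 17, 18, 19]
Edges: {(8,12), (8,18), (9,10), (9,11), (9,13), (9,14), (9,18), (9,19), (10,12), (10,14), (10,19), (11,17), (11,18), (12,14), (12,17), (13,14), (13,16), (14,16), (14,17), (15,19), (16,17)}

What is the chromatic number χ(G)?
χ(G) = 3

Clique number ω(G) = 3 (lower bound: χ ≥ ω).
The clique on [9, 11, 18] has size 3, forcing χ ≥ 3, and the coloring below uses 3 colors, so χ(G) = 3.
A valid 3-coloring: color 1: [9, 12, 15, 16]; color 2: [8, 11, 14, 19]; color 3: [10, 13, 17, 18].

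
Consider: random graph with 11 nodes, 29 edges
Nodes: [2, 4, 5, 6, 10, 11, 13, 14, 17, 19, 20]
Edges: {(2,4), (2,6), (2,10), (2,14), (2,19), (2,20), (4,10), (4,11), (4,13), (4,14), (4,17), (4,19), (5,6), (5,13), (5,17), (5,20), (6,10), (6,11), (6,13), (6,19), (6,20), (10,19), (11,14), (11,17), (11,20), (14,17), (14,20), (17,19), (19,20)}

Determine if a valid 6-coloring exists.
Yes, G is 6-colorable

A valid 6-coloring: color 1: [4, 6]; color 2: [2, 5, 11]; color 3: [13, 14, 19]; color 4: [10, 17, 20].
(χ(G) = 4 ≤ 6.)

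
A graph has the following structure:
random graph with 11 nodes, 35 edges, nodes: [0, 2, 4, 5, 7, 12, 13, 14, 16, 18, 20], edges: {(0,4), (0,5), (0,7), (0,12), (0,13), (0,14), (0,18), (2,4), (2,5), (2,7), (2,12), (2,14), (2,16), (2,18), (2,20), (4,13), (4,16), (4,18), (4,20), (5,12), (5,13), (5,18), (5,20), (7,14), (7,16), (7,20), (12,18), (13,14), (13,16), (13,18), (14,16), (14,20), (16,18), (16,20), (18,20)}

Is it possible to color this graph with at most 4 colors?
No, G is not 4-colorable

The clique on vertices [2, 4, 16, 18, 20] has size 5 > 4, so it alone needs 5 colors.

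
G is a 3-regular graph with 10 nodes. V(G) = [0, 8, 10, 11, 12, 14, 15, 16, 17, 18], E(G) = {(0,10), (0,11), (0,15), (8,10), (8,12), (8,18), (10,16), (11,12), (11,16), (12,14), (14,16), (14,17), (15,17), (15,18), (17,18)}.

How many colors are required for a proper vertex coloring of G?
χ(G) = 3

Clique number ω(G) = 3 (lower bound: χ ≥ ω).
The clique on [15, 17, 18] has size 3, forcing χ ≥ 3, and the coloring below uses 3 colors, so χ(G) = 3.
A valid 3-coloring: color 1: [0, 12, 16, 17]; color 2: [8, 11, 14, 15]; color 3: [10, 18].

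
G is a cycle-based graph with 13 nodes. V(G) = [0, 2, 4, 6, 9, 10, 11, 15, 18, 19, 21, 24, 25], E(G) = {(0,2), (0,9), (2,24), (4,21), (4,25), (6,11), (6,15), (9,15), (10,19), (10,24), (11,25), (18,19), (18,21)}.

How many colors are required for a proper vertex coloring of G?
Clique number ω(G) = 2 (lower bound: χ ≥ ω).
Odd cycle [24, 10, 19, 18, 21, 4, 25, 11, 6, 15, 9, 0, 2] needs 3 colors (χ ≥ 3).
The coloring below uses 3 colors, so χ(G) = 3.
A valid 3-coloring: color 1: [0, 6, 19, 21, 24, 25]; color 2: [2, 4, 10, 11, 15, 18]; color 3: [9].

χ(G) = 3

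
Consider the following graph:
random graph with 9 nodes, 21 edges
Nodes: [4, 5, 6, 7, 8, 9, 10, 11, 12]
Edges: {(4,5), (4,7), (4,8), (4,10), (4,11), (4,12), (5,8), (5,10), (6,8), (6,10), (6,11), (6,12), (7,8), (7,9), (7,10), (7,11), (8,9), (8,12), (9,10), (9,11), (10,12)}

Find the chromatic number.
Clique number ω(G) = 3 (lower bound: χ ≥ ω).
The clique on [7, 8, 9] has size 3, forcing χ ≥ 3, and the coloring below uses 3 colors, so χ(G) = 3.
A valid 3-coloring: color 1: [8, 10, 11]; color 2: [4, 6, 9]; color 3: [5, 7, 12].

χ(G) = 3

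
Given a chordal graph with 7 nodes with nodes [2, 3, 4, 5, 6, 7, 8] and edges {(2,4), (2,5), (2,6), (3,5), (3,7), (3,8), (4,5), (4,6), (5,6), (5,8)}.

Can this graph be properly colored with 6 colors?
Yes, G is 6-colorable

A valid 6-coloring: color 1: [5, 7]; color 2: [3, 6]; color 3: [2, 8]; color 4: [4].
(χ(G) = 4 ≤ 6.)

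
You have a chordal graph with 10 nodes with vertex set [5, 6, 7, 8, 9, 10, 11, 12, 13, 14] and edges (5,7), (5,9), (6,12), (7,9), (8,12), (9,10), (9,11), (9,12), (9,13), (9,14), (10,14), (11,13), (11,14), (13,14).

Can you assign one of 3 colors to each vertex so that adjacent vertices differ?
No, G is not 3-colorable

The clique on vertices [9, 11, 13, 14] has size 4 > 3, so it alone needs 4 colors.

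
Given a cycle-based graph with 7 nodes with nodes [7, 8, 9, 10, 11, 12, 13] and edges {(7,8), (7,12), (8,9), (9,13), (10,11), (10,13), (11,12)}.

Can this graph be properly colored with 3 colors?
Yes, G is 3-colorable

A valid 3-coloring: color 1: [8, 10, 12]; color 2: [7, 11, 13]; color 3: [9].
(χ(G) = 3 ≤ 3.)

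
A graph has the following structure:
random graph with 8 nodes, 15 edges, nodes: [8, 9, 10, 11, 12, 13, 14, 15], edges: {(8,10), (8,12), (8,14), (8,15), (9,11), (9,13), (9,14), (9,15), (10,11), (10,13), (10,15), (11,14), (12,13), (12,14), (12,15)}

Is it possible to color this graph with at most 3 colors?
Yes, G is 3-colorable

A valid 3-coloring: color 1: [9, 10, 12]; color 2: [13, 14, 15]; color 3: [8, 11].
(χ(G) = 3 ≤ 3.)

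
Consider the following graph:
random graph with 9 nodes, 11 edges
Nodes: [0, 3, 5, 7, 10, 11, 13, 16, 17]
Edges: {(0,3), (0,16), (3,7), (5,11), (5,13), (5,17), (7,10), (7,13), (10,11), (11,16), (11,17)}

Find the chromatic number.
Clique number ω(G) = 3 (lower bound: χ ≥ ω).
The clique on [5, 11, 17] has size 3, forcing χ ≥ 3, and the coloring below uses 3 colors, so χ(G) = 3.
A valid 3-coloring: color 1: [0, 7, 11]; color 2: [3, 5, 10, 16]; color 3: [13, 17].

χ(G) = 3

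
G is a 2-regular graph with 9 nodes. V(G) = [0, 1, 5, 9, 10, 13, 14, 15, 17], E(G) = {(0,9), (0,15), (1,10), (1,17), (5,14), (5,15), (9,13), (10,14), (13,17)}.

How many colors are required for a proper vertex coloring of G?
Clique number ω(G) = 2 (lower bound: χ ≥ ω).
Odd cycle [10, 14, 5, 15, 0, 9, 13, 17, 1] needs 3 colors (χ ≥ 3).
The coloring below uses 3 colors, so χ(G) = 3.
A valid 3-coloring: color 1: [9, 10, 15, 17]; color 2: [0, 1, 5, 13]; color 3: [14].

χ(G) = 3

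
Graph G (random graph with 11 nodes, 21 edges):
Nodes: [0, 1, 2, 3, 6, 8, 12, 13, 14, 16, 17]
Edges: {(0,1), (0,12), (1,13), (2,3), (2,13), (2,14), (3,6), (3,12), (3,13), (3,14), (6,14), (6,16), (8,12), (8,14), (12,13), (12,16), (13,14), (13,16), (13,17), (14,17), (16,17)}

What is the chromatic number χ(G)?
χ(G) = 4

Clique number ω(G) = 4 (lower bound: χ ≥ ω).
The clique on [2, 3, 13, 14] has size 4, forcing χ ≥ 4, and the coloring below uses 4 colors, so χ(G) = 4.
A valid 4-coloring: color 1: [0, 6, 8, 13]; color 2: [1, 12, 14]; color 3: [3, 16]; color 4: [2, 17].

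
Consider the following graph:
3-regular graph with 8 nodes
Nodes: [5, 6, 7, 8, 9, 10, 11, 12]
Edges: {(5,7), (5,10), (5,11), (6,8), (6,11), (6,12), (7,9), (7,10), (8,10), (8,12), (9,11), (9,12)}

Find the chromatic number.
Clique number ω(G) = 3 (lower bound: χ ≥ ω).
The clique on [5, 7, 10] has size 3, forcing χ ≥ 3, and the coloring below uses 3 colors, so χ(G) = 3.
A valid 3-coloring: color 1: [7, 11, 12]; color 2: [6, 9, 10]; color 3: [5, 8].

χ(G) = 3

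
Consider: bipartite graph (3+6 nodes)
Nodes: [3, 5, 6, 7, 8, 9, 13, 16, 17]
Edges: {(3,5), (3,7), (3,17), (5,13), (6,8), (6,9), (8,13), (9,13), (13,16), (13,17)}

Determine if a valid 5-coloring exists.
Yes, G is 5-colorable

A valid 5-coloring: color 1: [3, 6, 13]; color 2: [5, 7, 8, 9, 16, 17].
(χ(G) = 2 ≤ 5.)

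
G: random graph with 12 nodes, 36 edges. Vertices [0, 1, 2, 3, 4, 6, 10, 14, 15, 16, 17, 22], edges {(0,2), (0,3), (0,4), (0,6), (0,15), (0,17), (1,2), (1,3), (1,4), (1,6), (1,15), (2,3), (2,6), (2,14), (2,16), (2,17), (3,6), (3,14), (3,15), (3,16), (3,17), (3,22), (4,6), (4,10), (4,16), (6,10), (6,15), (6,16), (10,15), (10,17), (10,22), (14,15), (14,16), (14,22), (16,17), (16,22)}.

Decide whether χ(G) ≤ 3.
The clique on vertices [0, 2, 3, 17] has size 4 > 3, so it alone needs 4 colors.

No, G is not 3-colorable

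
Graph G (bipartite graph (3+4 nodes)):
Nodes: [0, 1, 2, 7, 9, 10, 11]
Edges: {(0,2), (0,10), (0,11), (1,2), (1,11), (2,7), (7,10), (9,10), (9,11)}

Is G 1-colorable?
No, G is not 1-colorable

Edge (0,2) forces its endpoints to differ, so 1 color is not enough.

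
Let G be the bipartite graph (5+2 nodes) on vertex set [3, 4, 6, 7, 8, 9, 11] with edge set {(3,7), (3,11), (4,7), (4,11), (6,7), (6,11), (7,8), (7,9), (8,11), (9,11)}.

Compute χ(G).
χ(G) = 2

Clique number ω(G) = 2 (lower bound: χ ≥ ω).
The graph is bipartite (no odd cycle), so 2 colors suffice: χ(G) = 2.
A valid 2-coloring: color 1: [7, 11]; color 2: [3, 4, 6, 8, 9].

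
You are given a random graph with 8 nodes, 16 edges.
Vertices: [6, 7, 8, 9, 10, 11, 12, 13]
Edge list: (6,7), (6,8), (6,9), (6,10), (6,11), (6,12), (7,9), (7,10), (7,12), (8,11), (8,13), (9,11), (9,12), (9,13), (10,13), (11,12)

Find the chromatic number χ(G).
χ(G) = 4

Clique number ω(G) = 4 (lower bound: χ ≥ ω).
The clique on [6, 9, 11, 12] has size 4, forcing χ ≥ 4, and the coloring below uses 4 colors, so χ(G) = 4.
A valid 4-coloring: color 1: [6, 13]; color 2: [8, 9, 10]; color 3: [7, 11]; color 4: [12].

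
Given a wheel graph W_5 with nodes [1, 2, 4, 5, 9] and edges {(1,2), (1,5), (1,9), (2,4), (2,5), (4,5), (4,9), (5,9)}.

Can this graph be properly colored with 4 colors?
Yes, G is 4-colorable

A valid 4-coloring: color 1: [5]; color 2: [1, 4]; color 3: [2, 9].
(χ(G) = 3 ≤ 4.)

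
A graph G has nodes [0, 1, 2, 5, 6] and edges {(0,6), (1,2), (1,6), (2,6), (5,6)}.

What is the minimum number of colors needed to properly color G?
χ(G) = 3

Clique number ω(G) = 3 (lower bound: χ ≥ ω).
The clique on [1, 2, 6] has size 3, forcing χ ≥ 3, and the coloring below uses 3 colors, so χ(G) = 3.
A valid 3-coloring: color 1: [6]; color 2: [0, 2, 5]; color 3: [1].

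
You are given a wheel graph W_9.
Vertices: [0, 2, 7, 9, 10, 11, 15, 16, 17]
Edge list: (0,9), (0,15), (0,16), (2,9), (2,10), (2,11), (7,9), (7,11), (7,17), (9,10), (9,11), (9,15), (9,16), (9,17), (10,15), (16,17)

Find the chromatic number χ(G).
Clique number ω(G) = 3 (lower bound: χ ≥ ω).
The clique on [0, 9, 16] has size 3, forcing χ ≥ 3, and the coloring below uses 3 colors, so χ(G) = 3.
A valid 3-coloring: color 1: [9]; color 2: [0, 10, 11, 17]; color 3: [2, 7, 15, 16].

χ(G) = 3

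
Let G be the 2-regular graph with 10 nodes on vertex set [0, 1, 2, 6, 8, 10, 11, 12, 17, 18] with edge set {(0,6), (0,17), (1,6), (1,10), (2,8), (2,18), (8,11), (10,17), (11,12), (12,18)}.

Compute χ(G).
Clique number ω(G) = 2 (lower bound: χ ≥ ω).
Odd cycle [10, 1, 6, 0, 17] needs 3 colors (χ ≥ 3).
The coloring below uses 3 colors, so χ(G) = 3.
A valid 3-coloring: color 1: [0, 1, 11, 18]; color 2: [6, 8, 12, 17]; color 3: [2, 10].

χ(G) = 3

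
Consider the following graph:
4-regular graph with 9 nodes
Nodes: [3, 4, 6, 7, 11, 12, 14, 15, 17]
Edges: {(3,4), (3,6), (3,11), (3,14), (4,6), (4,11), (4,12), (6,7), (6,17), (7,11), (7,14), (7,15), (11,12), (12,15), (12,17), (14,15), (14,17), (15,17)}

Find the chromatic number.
Clique number ω(G) = 3 (lower bound: χ ≥ ω).
Suppose a proper 3-coloring c exists. The clique [3, 4, 6] takes 3 distinct colors; by symmetry let c(3) = 1, c(4) = 2, c(6) = 3.
- Vertex 11: neighbors [3, 4] already have colors [1, 2] ⇒ c(11) = 3.
- Vertex 12: neighbors [4, 11] already have colors [2, 3] ⇒ c(12) = 1.
- Vertex 17: neighbors [12, 6] already have colors [1, 3] ⇒ c(17) = 2.
- Vertex 14: neighbors [3, 17] already have colors [1, 2] ⇒ c(14) = 3.
- Vertex 15: neighbors [12, 17, 14] already have colors [1, 2, 3] — all 3 colors blocked. Contradiction.
The forced assignments end in a contradiction, so G has no proper 3-coloring (χ ≥ 4).
The coloring below uses 4 colors, so χ(G) = 4.
A valid 4-coloring: color 1: [6, 12, 14]; color 2: [3, 7, 17]; color 3: [11, 15]; color 4: [4].

χ(G) = 4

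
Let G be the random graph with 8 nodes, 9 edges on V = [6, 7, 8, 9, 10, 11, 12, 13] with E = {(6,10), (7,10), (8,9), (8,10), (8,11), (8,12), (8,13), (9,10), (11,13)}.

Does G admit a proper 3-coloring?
A valid 3-coloring: color 1: [6, 7, 8]; color 2: [10, 12, 13]; color 3: [9, 11].
(χ(G) = 3 ≤ 3.)

Yes, G is 3-colorable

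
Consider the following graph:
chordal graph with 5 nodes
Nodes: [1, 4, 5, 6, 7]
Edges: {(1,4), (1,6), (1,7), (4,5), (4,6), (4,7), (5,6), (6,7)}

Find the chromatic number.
χ(G) = 4

Clique number ω(G) = 4 (lower bound: χ ≥ ω).
The clique on [1, 4, 6, 7] has size 4, forcing χ ≥ 4, and the coloring below uses 4 colors, so χ(G) = 4.
A valid 4-coloring: color 1: [4]; color 2: [6]; color 3: [1, 5]; color 4: [7].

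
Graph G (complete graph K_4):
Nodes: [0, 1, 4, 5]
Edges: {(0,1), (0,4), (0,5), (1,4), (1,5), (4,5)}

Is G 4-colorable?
Yes, G is 4-colorable

A valid 4-coloring: color 1: [5]; color 2: [1]; color 3: [0]; color 4: [4].
(χ(G) = 4 ≤ 4.)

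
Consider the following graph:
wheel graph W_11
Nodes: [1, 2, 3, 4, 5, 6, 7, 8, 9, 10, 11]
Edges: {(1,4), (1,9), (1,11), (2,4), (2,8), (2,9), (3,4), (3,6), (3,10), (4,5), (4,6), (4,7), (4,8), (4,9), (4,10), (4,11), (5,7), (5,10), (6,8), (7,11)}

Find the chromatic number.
χ(G) = 3

Clique number ω(G) = 3 (lower bound: χ ≥ ω).
The clique on [1, 4, 9] has size 3, forcing χ ≥ 3, and the coloring below uses 3 colors, so χ(G) = 3.
A valid 3-coloring: color 1: [4]; color 2: [3, 5, 8, 9, 11]; color 3: [1, 2, 6, 7, 10].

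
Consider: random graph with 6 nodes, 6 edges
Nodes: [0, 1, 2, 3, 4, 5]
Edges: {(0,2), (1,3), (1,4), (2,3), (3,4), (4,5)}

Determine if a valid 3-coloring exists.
Yes, G is 3-colorable

A valid 3-coloring: color 1: [0, 3, 5]; color 2: [2, 4]; color 3: [1].
(χ(G) = 3 ≤ 3.)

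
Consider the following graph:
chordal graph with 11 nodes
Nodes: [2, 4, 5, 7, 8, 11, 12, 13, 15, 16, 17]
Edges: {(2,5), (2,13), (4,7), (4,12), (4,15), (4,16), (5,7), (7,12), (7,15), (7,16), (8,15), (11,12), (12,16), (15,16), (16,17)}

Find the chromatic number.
χ(G) = 4

Clique number ω(G) = 4 (lower bound: χ ≥ ω).
The clique on [4, 7, 12, 16] has size 4, forcing χ ≥ 4, and the coloring below uses 4 colors, so χ(G) = 4.
A valid 4-coloring: color 1: [2, 7, 8, 11, 17]; color 2: [5, 13, 16]; color 3: [12, 15]; color 4: [4].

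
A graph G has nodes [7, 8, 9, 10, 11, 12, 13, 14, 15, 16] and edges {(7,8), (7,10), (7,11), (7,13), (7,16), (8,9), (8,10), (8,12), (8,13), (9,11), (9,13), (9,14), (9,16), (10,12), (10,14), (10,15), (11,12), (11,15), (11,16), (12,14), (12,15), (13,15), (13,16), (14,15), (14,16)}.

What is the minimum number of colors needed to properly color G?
χ(G) = 4

Clique number ω(G) = 4 (lower bound: χ ≥ ω).
The clique on [10, 12, 14, 15] has size 4, forcing χ ≥ 4, and the coloring below uses 4 colors, so χ(G) = 4.
A valid 4-coloring: color 1: [8, 15, 16]; color 2: [9, 10]; color 3: [11, 13, 14]; color 4: [7, 12].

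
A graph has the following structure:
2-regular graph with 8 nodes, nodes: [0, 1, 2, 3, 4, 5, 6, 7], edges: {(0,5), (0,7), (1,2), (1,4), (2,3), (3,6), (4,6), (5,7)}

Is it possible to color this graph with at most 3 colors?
A valid 3-coloring: color 1: [0, 1, 6]; color 2: [2, 4, 5]; color 3: [3, 7].
(χ(G) = 3 ≤ 3.)

Yes, G is 3-colorable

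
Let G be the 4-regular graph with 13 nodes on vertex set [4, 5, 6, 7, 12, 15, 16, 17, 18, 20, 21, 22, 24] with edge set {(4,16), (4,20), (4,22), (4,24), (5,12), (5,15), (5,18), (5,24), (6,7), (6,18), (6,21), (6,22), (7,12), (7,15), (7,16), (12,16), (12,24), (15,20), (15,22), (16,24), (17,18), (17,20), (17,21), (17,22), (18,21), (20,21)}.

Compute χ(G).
Clique number ω(G) = 3 (lower bound: χ ≥ ω).
The clique on [4, 16, 24] has size 3, forcing χ ≥ 3, and the coloring below uses 3 colors, so χ(G) = 3.
A valid 3-coloring: color 1: [5, 6, 16, 17]; color 2: [4, 12, 15, 21]; color 3: [7, 18, 20, 22, 24].

χ(G) = 3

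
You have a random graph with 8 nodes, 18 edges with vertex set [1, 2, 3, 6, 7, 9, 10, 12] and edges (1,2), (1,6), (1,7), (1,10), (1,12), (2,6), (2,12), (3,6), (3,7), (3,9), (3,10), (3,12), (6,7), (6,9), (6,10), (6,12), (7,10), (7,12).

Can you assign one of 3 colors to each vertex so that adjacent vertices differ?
The clique on vertices [1, 6, 7, 10] has size 4 > 3, so it alone needs 4 colors.

No, G is not 3-colorable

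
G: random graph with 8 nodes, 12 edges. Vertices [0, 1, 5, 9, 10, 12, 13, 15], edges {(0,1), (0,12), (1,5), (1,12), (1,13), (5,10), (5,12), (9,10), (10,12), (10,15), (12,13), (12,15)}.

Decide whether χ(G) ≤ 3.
Yes, G is 3-colorable

A valid 3-coloring: color 1: [9, 12]; color 2: [1, 10]; color 3: [0, 5, 13, 15].
(χ(G) = 3 ≤ 3.)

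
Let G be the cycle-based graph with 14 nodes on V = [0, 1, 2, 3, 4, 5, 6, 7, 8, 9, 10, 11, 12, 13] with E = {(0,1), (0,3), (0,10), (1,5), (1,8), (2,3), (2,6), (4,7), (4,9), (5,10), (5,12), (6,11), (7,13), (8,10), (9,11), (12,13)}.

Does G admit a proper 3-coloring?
Yes, G is 3-colorable

A valid 3-coloring: color 1: [0, 2, 4, 5, 8, 11, 13]; color 2: [1, 3, 6, 7, 9, 10, 12].
(χ(G) = 2 ≤ 3.)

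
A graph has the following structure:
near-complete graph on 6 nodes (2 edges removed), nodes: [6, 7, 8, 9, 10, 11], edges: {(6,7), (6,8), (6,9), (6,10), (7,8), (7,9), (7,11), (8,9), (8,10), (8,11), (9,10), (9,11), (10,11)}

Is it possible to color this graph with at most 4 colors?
A valid 4-coloring: color 1: [9]; color 2: [8]; color 3: [6, 11]; color 4: [7, 10].
(χ(G) = 4 ≤ 4.)

Yes, G is 4-colorable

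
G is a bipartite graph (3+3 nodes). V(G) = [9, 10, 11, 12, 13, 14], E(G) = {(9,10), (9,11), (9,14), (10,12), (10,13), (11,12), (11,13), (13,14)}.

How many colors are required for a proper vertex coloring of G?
χ(G) = 2

Clique number ω(G) = 2 (lower bound: χ ≥ ω).
The graph is bipartite (no odd cycle), so 2 colors suffice: χ(G) = 2.
A valid 2-coloring: color 1: [9, 12, 13]; color 2: [10, 11, 14].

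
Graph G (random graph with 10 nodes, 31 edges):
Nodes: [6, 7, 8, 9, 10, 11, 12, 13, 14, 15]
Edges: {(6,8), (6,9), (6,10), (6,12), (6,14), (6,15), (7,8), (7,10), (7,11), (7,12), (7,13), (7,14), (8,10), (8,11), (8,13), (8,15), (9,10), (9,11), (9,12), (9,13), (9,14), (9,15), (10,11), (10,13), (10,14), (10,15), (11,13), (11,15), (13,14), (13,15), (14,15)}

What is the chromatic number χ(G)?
χ(G) = 5

Clique number ω(G) = 5 (lower bound: χ ≥ ω).
The clique on [8, 10, 11, 13, 15] has size 5, forcing χ ≥ 5, and the coloring below uses 5 colors, so χ(G) = 5.
A valid 5-coloring: color 1: [10, 12]; color 2: [6, 13]; color 3: [7, 15]; color 4: [8, 9]; color 5: [11, 14].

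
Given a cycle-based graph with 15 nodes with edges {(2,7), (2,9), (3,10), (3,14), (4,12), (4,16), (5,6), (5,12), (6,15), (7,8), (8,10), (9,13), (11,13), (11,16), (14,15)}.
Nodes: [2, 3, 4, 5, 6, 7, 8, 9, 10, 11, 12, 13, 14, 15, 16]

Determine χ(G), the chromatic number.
Clique number ω(G) = 2 (lower bound: χ ≥ ω).
Odd cycle [12, 5, 6, 15, 14, 3, 10, 8, 7, 2, 9, 13, 11, 16, 4] needs 3 colors (χ ≥ 3).
The coloring below uses 3 colors, so χ(G) = 3.
A valid 3-coloring: color 1: [6, 7, 9, 10, 12, 14, 16]; color 2: [2, 3, 4, 5, 8, 13, 15]; color 3: [11].

χ(G) = 3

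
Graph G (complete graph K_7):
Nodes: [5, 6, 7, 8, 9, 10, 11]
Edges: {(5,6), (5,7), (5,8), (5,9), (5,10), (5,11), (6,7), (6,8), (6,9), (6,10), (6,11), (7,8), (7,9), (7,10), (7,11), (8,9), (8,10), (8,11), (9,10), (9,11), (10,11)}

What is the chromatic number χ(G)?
χ(G) = 7

Clique number ω(G) = 7 (lower bound: χ ≥ ω).
The clique on [5, 6, 7, 8, 9, 10, 11] has size 7, forcing χ ≥ 7, and the coloring below uses 7 colors, so χ(G) = 7.
A valid 7-coloring: color 1: [7]; color 2: [11]; color 3: [8]; color 4: [10]; color 5: [6]; color 6: [5]; color 7: [9].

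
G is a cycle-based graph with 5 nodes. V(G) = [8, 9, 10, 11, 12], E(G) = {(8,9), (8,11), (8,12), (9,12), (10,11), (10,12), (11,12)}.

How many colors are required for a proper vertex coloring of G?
χ(G) = 3

Clique number ω(G) = 3 (lower bound: χ ≥ ω).
The clique on [8, 9, 12] has size 3, forcing χ ≥ 3, and the coloring below uses 3 colors, so χ(G) = 3.
A valid 3-coloring: color 1: [12]; color 2: [8, 10]; color 3: [9, 11].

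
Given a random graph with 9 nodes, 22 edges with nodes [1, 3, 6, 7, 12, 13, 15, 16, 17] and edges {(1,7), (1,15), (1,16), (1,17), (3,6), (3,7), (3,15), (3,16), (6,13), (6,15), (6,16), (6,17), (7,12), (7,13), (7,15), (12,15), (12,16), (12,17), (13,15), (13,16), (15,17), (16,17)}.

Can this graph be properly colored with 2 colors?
No, G is not 2-colorable

The clique on vertices [1, 16, 17] has size 3 > 2, so it alone needs 3 colors.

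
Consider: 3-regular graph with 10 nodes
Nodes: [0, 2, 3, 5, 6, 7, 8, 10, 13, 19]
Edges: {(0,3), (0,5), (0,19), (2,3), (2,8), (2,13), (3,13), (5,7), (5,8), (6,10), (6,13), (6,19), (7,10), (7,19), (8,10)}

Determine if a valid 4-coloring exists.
A valid 4-coloring: color 1: [2, 5, 6]; color 2: [0, 7, 8, 13]; color 3: [3, 10, 19].
(χ(G) = 3 ≤ 4.)

Yes, G is 4-colorable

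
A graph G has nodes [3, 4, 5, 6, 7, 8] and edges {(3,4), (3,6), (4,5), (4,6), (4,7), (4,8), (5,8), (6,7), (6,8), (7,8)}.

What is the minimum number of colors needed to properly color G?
χ(G) = 4

Clique number ω(G) = 4 (lower bound: χ ≥ ω).
The clique on [4, 6, 7, 8] has size 4, forcing χ ≥ 4, and the coloring below uses 4 colors, so χ(G) = 4.
A valid 4-coloring: color 1: [4]; color 2: [5, 6]; color 3: [3, 8]; color 4: [7].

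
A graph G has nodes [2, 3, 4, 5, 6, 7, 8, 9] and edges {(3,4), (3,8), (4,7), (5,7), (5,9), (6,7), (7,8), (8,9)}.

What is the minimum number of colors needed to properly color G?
χ(G) = 2

Clique number ω(G) = 2 (lower bound: χ ≥ ω).
The graph is bipartite (no odd cycle), so 2 colors suffice: χ(G) = 2.
A valid 2-coloring: color 1: [2, 3, 7, 9]; color 2: [4, 5, 6, 8].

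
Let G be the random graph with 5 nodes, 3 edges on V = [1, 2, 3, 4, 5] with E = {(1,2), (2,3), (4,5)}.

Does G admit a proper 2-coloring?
Yes, G is 2-colorable

A valid 2-coloring: color 1: [2, 5]; color 2: [1, 3, 4].
(χ(G) = 2 ≤ 2.)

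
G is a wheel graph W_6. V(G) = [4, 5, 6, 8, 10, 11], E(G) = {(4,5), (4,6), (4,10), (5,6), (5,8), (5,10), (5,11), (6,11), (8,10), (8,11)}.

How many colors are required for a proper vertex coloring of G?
χ(G) = 4

Clique number ω(G) = 3 (lower bound: χ ≥ ω).
Odd cycle [4, 10, 8, 11, 6] needs 3 colors (χ ≥ 3).
Vertex 5 is adjacent to every vertex of [4, 6, 8, 10, 11], which already need 3 colors among themselves, so 5 needs a new color (χ ≥ 4).
The coloring below uses 4 colors, so χ(G) = 4.
A valid 4-coloring: color 1: [5]; color 2: [4, 11]; color 3: [6, 10]; color 4: [8].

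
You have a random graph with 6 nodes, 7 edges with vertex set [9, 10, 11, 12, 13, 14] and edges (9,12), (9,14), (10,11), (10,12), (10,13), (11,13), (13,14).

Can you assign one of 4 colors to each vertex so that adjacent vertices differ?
A valid 4-coloring: color 1: [10, 14]; color 2: [12, 13]; color 3: [9, 11].
(χ(G) = 3 ≤ 4.)

Yes, G is 4-colorable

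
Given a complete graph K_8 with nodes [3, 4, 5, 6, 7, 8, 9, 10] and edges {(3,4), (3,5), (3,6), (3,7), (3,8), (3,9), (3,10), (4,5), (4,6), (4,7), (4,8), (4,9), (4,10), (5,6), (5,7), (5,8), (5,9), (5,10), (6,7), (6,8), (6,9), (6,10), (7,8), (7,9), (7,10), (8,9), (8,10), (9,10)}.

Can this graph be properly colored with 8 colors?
Yes, G is 8-colorable

A valid 8-coloring: color 1: [8]; color 2: [3]; color 3: [5]; color 4: [6]; color 5: [9]; color 6: [10]; color 7: [4]; color 8: [7].
(χ(G) = 8 ≤ 8.)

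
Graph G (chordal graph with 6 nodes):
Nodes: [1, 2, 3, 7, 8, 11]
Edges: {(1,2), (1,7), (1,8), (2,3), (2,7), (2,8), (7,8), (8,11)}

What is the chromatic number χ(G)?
χ(G) = 4

Clique number ω(G) = 4 (lower bound: χ ≥ ω).
The clique on [1, 2, 7, 8] has size 4, forcing χ ≥ 4, and the coloring below uses 4 colors, so χ(G) = 4.
A valid 4-coloring: color 1: [2, 11]; color 2: [3, 8]; color 3: [7]; color 4: [1].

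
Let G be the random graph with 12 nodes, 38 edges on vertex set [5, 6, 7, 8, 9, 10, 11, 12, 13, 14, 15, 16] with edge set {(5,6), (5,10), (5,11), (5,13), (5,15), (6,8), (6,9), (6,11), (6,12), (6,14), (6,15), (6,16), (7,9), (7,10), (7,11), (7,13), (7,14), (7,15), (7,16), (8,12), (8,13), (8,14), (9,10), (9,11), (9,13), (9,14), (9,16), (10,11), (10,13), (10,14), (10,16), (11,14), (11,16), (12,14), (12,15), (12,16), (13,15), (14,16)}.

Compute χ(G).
χ(G) = 6

Clique number ω(G) = 6 (lower bound: χ ≥ ω).
The clique on [7, 9, 10, 11, 14, 16] has size 6, forcing χ ≥ 6, and the coloring below uses 6 colors, so χ(G) = 6.
A valid 6-coloring: color 1: [13, 14]; color 2: [6, 7]; color 3: [5, 9, 12]; color 4: [8, 15, 16]; color 5: [11]; color 6: [10].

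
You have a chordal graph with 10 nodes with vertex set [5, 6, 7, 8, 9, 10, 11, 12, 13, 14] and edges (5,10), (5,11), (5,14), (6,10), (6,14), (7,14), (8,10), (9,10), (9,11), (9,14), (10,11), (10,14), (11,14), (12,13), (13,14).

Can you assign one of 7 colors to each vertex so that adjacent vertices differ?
A valid 7-coloring: color 1: [8, 12, 14]; color 2: [7, 10, 13]; color 3: [6, 11]; color 4: [5, 9].
(χ(G) = 4 ≤ 7.)

Yes, G is 7-colorable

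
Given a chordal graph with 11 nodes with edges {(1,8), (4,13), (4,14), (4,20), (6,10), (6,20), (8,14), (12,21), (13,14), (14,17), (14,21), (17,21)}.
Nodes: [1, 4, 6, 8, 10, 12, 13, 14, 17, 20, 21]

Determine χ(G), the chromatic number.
Clique number ω(G) = 3 (lower bound: χ ≥ ω).
The clique on [14, 17, 21] has size 3, forcing χ ≥ 3, and the coloring below uses 3 colors, so χ(G) = 3.
A valid 3-coloring: color 1: [1, 10, 12, 14, 20]; color 2: [4, 6, 8, 21]; color 3: [13, 17].

χ(G) = 3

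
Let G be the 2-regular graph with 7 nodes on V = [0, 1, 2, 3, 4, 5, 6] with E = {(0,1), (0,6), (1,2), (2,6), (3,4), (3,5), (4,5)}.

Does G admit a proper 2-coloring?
No, G is not 2-colorable

The clique on vertices [3, 4, 5] has size 3 > 2, so it alone needs 3 colors.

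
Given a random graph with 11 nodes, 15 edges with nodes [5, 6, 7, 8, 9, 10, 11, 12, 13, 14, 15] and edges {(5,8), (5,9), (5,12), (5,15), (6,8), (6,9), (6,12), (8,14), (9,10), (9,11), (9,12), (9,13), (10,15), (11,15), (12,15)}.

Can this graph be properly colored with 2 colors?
No, G is not 2-colorable

The clique on vertices [5, 9, 12] has size 3 > 2, so it alone needs 3 colors.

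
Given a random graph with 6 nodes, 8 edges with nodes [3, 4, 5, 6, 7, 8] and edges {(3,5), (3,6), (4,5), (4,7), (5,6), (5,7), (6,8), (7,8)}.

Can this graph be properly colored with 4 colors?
A valid 4-coloring: color 1: [5, 8]; color 2: [6, 7]; color 3: [3, 4].
(χ(G) = 3 ≤ 4.)

Yes, G is 4-colorable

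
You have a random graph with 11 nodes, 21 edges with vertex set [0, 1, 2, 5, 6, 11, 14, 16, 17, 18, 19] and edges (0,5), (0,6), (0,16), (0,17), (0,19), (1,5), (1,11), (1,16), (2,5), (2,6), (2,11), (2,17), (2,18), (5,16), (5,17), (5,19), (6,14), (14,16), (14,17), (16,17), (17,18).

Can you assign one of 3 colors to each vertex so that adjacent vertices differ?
The clique on vertices [0, 5, 16, 17] has size 4 > 3, so it alone needs 4 colors.

No, G is not 3-colorable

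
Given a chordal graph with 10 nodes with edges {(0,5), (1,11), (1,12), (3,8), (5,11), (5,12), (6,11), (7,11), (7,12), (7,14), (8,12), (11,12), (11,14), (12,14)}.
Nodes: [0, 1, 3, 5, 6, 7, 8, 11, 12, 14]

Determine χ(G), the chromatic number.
χ(G) = 4

Clique number ω(G) = 4 (lower bound: χ ≥ ω).
The clique on [7, 11, 12, 14] has size 4, forcing χ ≥ 4, and the coloring below uses 4 colors, so χ(G) = 4.
A valid 4-coloring: color 1: [0, 8, 11]; color 2: [3, 6, 12]; color 3: [1, 5, 7]; color 4: [14].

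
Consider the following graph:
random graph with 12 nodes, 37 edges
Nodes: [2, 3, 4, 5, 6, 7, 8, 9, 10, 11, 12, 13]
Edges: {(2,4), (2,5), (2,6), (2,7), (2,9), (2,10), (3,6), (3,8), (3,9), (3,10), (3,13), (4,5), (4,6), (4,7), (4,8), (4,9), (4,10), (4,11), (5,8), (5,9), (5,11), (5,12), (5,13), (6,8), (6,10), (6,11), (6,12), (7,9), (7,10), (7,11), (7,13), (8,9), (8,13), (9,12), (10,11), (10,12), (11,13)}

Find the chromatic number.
Clique number ω(G) = 4 (lower bound: χ ≥ ω).
The clique on [4, 5, 8, 9] has size 4, forcing χ ≥ 4, and the coloring below uses 4 colors, so χ(G) = 4.
A valid 4-coloring: color 1: [3, 4, 12]; color 2: [9, 10, 13]; color 3: [5, 6, 7]; color 4: [2, 8, 11].

χ(G) = 4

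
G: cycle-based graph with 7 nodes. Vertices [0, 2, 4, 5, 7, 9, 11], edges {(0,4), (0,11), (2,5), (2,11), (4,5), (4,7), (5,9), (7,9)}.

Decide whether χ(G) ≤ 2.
Odd cycle [2, 11, 0, 4, 7, 9, 5] needs 3 colors (χ ≥ 3).
Hence χ(G) ≥ 3 > 2, so no proper 2-coloring exists.

No, G is not 2-colorable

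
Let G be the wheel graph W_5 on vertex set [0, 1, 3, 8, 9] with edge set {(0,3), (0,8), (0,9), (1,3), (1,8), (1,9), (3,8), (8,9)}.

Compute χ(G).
Clique number ω(G) = 3 (lower bound: χ ≥ ω).
The clique on [0, 8, 9] has size 3, forcing χ ≥ 3, and the coloring below uses 3 colors, so χ(G) = 3.
A valid 3-coloring: color 1: [8]; color 2: [3, 9]; color 3: [0, 1].

χ(G) = 3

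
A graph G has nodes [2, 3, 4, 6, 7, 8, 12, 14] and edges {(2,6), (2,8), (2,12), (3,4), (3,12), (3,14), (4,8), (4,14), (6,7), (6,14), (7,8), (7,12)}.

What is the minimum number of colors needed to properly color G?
Clique number ω(G) = 3 (lower bound: χ ≥ ω).
The clique on [3, 4, 14] has size 3, forcing χ ≥ 3, and the coloring below uses 3 colors, so χ(G) = 3.
A valid 3-coloring: color 1: [2, 3, 7]; color 2: [4, 6, 12]; color 3: [8, 14].

χ(G) = 3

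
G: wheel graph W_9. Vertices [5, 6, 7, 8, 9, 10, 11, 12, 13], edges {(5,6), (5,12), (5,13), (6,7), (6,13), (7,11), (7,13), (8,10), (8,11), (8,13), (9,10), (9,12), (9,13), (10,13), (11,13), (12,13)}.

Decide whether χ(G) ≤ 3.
Yes, G is 3-colorable

A valid 3-coloring: color 1: [13]; color 2: [5, 7, 8, 9]; color 3: [6, 10, 11, 12].
(χ(G) = 3 ≤ 3.)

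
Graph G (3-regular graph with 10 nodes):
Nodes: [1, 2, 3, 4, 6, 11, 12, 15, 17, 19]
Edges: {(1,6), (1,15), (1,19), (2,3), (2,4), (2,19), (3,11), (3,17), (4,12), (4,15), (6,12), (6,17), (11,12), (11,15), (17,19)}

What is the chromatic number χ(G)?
Clique number ω(G) = 2 (lower bound: χ ≥ ω).
Odd cycle [12, 11, 3, 2, 19, 1, 6] needs 3 colors (χ ≥ 3).
The coloring below uses 3 colors, so χ(G) = 3.
A valid 3-coloring: color 1: [1, 2, 11, 17]; color 2: [3, 4, 6, 19]; color 3: [12, 15].

χ(G) = 3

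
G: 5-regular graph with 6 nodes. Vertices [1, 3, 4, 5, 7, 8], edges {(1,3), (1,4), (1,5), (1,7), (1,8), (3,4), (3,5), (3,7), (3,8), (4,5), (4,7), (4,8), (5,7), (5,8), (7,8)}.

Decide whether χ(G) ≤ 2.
The clique on vertices [1, 3, 4, 5, 7, 8] has size 6 > 2, so it alone needs 6 colors.

No, G is not 2-colorable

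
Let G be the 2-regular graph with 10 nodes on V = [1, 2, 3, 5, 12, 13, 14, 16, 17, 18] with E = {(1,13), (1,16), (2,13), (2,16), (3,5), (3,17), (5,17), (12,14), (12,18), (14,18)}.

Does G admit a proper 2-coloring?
No, G is not 2-colorable

The clique on vertices [3, 5, 17] has size 3 > 2, so it alone needs 3 colors.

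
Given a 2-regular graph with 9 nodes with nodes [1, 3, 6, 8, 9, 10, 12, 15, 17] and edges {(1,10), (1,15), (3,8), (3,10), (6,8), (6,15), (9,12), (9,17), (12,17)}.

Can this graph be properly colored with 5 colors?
Yes, G is 5-colorable

A valid 5-coloring: color 1: [8, 9, 10, 15]; color 2: [1, 3, 6, 12]; color 3: [17].
(χ(G) = 3 ≤ 5.)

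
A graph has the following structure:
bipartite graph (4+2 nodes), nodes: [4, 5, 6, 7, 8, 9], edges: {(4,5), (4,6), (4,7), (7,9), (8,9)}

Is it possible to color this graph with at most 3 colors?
Yes, G is 3-colorable

A valid 3-coloring: color 1: [4, 9]; color 2: [5, 6, 7, 8].
(χ(G) = 2 ≤ 3.)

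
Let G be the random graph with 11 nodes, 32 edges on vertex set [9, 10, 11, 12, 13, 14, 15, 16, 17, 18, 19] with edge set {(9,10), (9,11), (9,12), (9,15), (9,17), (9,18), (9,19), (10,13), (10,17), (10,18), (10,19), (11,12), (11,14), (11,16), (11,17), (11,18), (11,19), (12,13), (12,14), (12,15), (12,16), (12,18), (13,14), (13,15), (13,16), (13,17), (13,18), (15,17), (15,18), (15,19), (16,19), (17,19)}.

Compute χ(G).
χ(G) = 4

Clique number ω(G) = 4 (lower bound: χ ≥ ω).
The clique on [9, 10, 17, 19] has size 4, forcing χ ≥ 4, and the coloring below uses 4 colors, so χ(G) = 4.
A valid 4-coloring: color 1: [10, 11, 15]; color 2: [9, 13]; color 3: [12, 19]; color 4: [14, 16, 17, 18].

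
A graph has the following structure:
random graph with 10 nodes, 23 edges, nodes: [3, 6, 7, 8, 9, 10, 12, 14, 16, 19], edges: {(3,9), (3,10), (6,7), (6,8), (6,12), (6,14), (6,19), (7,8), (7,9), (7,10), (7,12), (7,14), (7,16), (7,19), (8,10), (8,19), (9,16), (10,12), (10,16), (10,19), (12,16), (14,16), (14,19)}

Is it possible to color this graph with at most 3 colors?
The clique on vertices [7, 10, 12, 16] has size 4 > 3, so it alone needs 4 colors.

No, G is not 3-colorable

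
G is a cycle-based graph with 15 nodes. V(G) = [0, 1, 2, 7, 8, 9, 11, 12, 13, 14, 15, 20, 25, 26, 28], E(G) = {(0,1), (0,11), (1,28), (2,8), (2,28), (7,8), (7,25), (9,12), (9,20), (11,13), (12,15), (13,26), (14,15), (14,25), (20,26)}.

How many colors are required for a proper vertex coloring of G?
χ(G) = 3

Clique number ω(G) = 2 (lower bound: χ ≥ ω).
Odd cycle [26, 13, 11, 0, 1, 28, 2, 8, 7, 25, 14, 15, 12, 9, 20] needs 3 colors (χ ≥ 3).
The coloring below uses 3 colors, so χ(G) = 3.
A valid 3-coloring: color 1: [1, 2, 7, 9, 11, 14, 26]; color 2: [0, 8, 13, 15, 20, 25, 28]; color 3: [12].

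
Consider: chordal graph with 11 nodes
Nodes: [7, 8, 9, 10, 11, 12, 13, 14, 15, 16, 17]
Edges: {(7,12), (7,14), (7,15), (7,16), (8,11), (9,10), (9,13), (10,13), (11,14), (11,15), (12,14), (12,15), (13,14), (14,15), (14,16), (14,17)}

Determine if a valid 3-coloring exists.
The clique on vertices [7, 12, 14, 15] has size 4 > 3, so it alone needs 4 colors.

No, G is not 3-colorable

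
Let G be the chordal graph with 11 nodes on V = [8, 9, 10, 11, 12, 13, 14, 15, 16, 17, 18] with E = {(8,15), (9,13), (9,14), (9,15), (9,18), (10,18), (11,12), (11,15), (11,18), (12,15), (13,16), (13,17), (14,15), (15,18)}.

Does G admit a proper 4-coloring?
Yes, G is 4-colorable

A valid 4-coloring: color 1: [10, 13, 15]; color 2: [8, 9, 11, 16, 17]; color 3: [12, 14, 18].
(χ(G) = 3 ≤ 4.)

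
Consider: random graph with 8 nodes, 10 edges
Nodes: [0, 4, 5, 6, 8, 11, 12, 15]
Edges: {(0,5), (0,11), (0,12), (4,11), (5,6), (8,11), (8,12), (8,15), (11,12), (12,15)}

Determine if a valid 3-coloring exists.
Yes, G is 3-colorable

A valid 3-coloring: color 1: [5, 11, 15]; color 2: [4, 6, 12]; color 3: [0, 8].
(χ(G) = 3 ≤ 3.)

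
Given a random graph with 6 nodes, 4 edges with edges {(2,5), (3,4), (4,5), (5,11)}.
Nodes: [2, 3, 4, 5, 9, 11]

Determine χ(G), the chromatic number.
χ(G) = 2

Clique number ω(G) = 2 (lower bound: χ ≥ ω).
The graph is bipartite (no odd cycle), so 2 colors suffice: χ(G) = 2.
A valid 2-coloring: color 1: [3, 5, 9]; color 2: [2, 4, 11].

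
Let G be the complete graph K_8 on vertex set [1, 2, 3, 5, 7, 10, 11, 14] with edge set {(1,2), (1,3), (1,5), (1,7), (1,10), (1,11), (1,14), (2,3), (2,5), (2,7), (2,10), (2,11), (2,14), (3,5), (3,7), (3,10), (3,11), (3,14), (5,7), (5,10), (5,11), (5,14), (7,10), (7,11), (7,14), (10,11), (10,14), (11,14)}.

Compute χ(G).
χ(G) = 8

Clique number ω(G) = 8 (lower bound: χ ≥ ω).
The clique on [1, 2, 3, 5, 7, 10, 11, 14] has size 8, forcing χ ≥ 8, and the coloring below uses 8 colors, so χ(G) = 8.
A valid 8-coloring: color 1: [5]; color 2: [11]; color 3: [14]; color 4: [10]; color 5: [2]; color 6: [1]; color 7: [7]; color 8: [3].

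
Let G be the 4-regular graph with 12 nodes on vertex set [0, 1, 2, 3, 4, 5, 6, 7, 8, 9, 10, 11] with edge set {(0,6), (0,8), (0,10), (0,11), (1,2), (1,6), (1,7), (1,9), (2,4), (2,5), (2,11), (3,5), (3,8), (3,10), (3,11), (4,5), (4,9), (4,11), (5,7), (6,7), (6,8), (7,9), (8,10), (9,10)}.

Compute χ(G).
χ(G) = 4

Clique number ω(G) = 3 (lower bound: χ ≥ ω).
Suppose a proper 3-coloring c exists. The clique [0, 6, 8] takes 3 distinct colors; by symmetry let c(0) = 1, c(6) = 2, c(8) = 3.
- Vertex 10: neighbors [0, 8] already have colors [1, 3] ⇒ c(10) = 2.
- Vertex 3: neighbors [10, 8] already have colors [2, 3] ⇒ c(3) = 1.
- Vertex 1: neighbors [6] already have colors [2]; try each remaining color.
- Case c(1) = 1:
  - Vertex 7: neighbors [1, 6] already have colors [1, 2] ⇒ c(7) = 3.
  - Vertex 9: neighbors [1, 10, 7] already have colors [1, 2, 3] — all 3 colors blocked. Contradiction.
- Case c(1) = 3:
  - Vertex 7: neighbors [6, 1] already have colors [2, 3] ⇒ c(7) = 1.
  - Vertex 9: neighbors [7, 10, 1] already have colors [1, 2, 3] — all 3 colors blocked. Contradiction.
Every case ends in a contradiction, so G has no proper 3-coloring (χ ≥ 4).
The coloring below uses 4 colors, so χ(G) = 4.
A valid 4-coloring: color 1: [5, 6, 9, 11]; color 2: [1, 4, 8]; color 3: [2, 7, 10]; color 4: [0, 3].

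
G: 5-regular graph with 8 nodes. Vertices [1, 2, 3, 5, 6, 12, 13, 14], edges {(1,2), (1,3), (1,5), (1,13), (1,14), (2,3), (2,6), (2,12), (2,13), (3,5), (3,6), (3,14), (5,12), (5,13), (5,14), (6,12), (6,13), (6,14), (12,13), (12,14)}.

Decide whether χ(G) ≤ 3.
No, G is not 3-colorable

The clique on vertices [1, 3, 5, 14] has size 4 > 3, so it alone needs 4 colors.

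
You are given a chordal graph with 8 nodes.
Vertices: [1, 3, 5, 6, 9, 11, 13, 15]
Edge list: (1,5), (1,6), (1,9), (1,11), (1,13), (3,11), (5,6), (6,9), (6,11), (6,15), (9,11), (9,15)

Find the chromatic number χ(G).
Clique number ω(G) = 4 (lower bound: χ ≥ ω).
The clique on [1, 6, 9, 11] has size 4, forcing χ ≥ 4, and the coloring below uses 4 colors, so χ(G) = 4.
A valid 4-coloring: color 1: [3, 6, 13]; color 2: [1, 15]; color 3: [5, 9]; color 4: [11].

χ(G) = 4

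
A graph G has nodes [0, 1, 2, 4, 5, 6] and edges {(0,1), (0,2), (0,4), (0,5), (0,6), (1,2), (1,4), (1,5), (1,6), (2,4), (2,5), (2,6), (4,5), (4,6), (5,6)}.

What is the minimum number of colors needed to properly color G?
Clique number ω(G) = 6 (lower bound: χ ≥ ω).
The clique on [0, 1, 2, 4, 5, 6] has size 6, forcing χ ≥ 6, and the coloring below uses 6 colors, so χ(G) = 6.
A valid 6-coloring: color 1: [1]; color 2: [0]; color 3: [5]; color 4: [6]; color 5: [2]; color 6: [4].

χ(G) = 6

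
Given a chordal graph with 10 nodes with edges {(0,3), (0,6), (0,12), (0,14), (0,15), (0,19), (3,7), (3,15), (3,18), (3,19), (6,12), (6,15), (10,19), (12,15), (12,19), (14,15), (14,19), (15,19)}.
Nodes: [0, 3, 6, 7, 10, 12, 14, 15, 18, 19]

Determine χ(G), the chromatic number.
Clique number ω(G) = 4 (lower bound: χ ≥ ω).
The clique on [0, 3, 15, 19] has size 4, forcing χ ≥ 4, and the coloring below uses 4 colors, so χ(G) = 4.
A valid 4-coloring: color 1: [6, 7, 18, 19]; color 2: [0, 10]; color 3: [15]; color 4: [3, 12, 14].

χ(G) = 4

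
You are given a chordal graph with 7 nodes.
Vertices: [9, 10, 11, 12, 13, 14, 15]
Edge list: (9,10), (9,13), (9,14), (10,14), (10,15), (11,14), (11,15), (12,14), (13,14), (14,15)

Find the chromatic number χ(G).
χ(G) = 3

Clique number ω(G) = 3 (lower bound: χ ≥ ω).
The clique on [9, 10, 14] has size 3, forcing χ ≥ 3, and the coloring below uses 3 colors, so χ(G) = 3.
A valid 3-coloring: color 1: [14]; color 2: [9, 12, 15]; color 3: [10, 11, 13].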